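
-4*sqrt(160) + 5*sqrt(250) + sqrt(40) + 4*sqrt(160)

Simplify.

27*sqrt(10)

4*sqrt(160) = 16*sqrt(10); 5*sqrt(250) = 25*sqrt(10); sqrt(40) = 2*sqrt(10); 4*sqrt(160) = 16*sqrt(10)
Combine: (-16 + 25 + 2 + 16)·sqrt(10) = 27*sqrt(10)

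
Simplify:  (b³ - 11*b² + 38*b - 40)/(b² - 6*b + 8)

b - 5

Factor: b³ - 11*b² + 38*b - 40 = (b - 4)·(b - 2)·(b - 5);  b² - 6*b + 8 = (b - 4)·(b - 2)
Cancel the common factors (b - 2), (b - 4).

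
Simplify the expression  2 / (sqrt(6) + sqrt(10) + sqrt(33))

(-58*sqrt(10) - 74*sqrt(6) + 24*sqrt(55) + 34*sqrt(33))/49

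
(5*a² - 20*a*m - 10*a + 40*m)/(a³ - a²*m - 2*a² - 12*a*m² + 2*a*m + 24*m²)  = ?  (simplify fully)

Factor: 5*a² - 20*a*m - 10*a + 40*m = 5·(a - 2)·(a - 4*m);  a³ - a²*m - 2*a² - 12*a*m² + 2*a*m + 24*m² = (a - 4*m)·(a + 3*m)·(a - 2)
Cancel the common factors (a - 2), (a - 4*m).

5/(a + 3*m)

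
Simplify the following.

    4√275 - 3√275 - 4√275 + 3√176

-3*√11

4√275 = 20*√11; 3√275 = 15*√11; 4√275 = 20*√11; 3√176 = 12*√11
Combine: (20 - 15 - 20 + 12)·√11 = -3*√11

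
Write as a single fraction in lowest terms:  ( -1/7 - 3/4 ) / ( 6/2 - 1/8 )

Numerator: -1/7 - 3/4 = -25/28
Denominator: 6/2 - 1/8 = 23/8
Divide: (-25/28) · (8/23) = -50/161

-50/161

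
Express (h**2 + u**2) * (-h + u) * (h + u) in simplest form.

-h**4 + u**4

Telescope via difference of squares: (u+h)(u-h) = -h**2 + u**2, then repeat with the next factor.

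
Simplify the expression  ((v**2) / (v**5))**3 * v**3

v**(-6)

Inside the bracket: (v**-3)
Raise to the power 3: (v**-9)
Multiply by v**3: add exponents.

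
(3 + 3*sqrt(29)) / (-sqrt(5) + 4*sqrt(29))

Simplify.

Multiply numerator and denominator by sqrt(5) + 4*sqrt(29).
Denominator becomes 459; numerator becomes 3*sqrt(5) + 3*sqrt(145) + 12*sqrt(29) + 348.

(sqrt(5) + sqrt(145) + 4*sqrt(29) + 116)/153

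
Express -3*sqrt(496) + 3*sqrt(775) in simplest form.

3*sqrt(496) = 12*sqrt(31); 3*sqrt(775) = 15*sqrt(31)
Combine: (-12 + 15)·sqrt(31) = 3*sqrt(31)

3*sqrt(31)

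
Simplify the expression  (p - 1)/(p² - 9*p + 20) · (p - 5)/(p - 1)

1/(p - 4)

Factor: p² - 9*p + 20 = (p - 4)·(p - 5)
Cancel the common factors (p - 1), (p - 5).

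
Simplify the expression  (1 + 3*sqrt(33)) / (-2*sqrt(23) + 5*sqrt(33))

(2*sqrt(23) + 5*sqrt(33) + 6*sqrt(759) + 495)/733

Multiply numerator and denominator by 2*sqrt(23) + 5*sqrt(33).
Denominator becomes 733; numerator becomes 2*sqrt(23) + 5*sqrt(33) + 6*sqrt(759) + 495.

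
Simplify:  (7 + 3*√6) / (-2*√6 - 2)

Multiply numerator and denominator by -2 + 2*√6.
Denominator becomes -20; numerator becomes 8*√6 + 22.

(-11 - 4*√6)/10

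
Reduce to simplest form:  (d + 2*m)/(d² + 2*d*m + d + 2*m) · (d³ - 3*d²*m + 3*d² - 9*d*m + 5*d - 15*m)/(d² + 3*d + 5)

(d - 3*m)/(d + 1)

Factor: d² + 2*d*m + d + 2*m = (d + 1)·(d + 2*m);  d³ - 3*d²*m + 3*d² - 9*d*m + 5*d - 15*m = (d² + 3*d + 5)·(d - 3*m)
Cancel the common factors (d² + 3*d + 5), (d + 2*m).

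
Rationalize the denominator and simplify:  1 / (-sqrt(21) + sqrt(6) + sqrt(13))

Group as (sqrt(6) + sqrt(13)) - sqrt(21); multiply by (sqrt(6) + sqrt(13)) + sqrt(21), then rationalise the remaining surd.

(sqrt(21) + 7*sqrt(13) + 14*sqrt(6) + 3*sqrt(182))/154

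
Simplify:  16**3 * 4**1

2**14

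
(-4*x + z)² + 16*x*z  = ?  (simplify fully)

After expansion: 16*x² + 8*x*z + z² — a perfect-square trinomial.

(4*x + z)²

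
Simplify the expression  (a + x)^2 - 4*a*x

(a - x)^2

Expanding gives a^2 - 2*a*x + x^2, a perfect square.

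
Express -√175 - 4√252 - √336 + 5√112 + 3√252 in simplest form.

√175 = 5*√7; 4√252 = 24*√7; √336 = 4*√21; 5√112 = 20*√7; 3√252 = 18*√7

-4*√21 + 9*√7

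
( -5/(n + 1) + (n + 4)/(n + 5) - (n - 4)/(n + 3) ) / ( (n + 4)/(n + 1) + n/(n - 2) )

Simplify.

(n³ - 4*n² - 39*n + 86)/(2*n⁴ + 19*n³ + 46*n² - 19*n - 120)

Numerator: -5/(n + 1) + (n + 4)/(n + 5) - (n - 4)/(n + 3) = (n² - 2*n - 43)/(n³ + 9*n² + 23*n + 15)
Denominator: (n + 4)/(n + 1) + n/(n - 2) = (2*n² + 3*n - 8)/(n² - n - 2)
Divide: ((n² - 2*n - 43)/(n³ + 9*n² + 23*n + 15)) · ((n² - n - 2)/(2*n² + 3*n - 8)) = (n³ - 4*n² - 39*n + 86)/(2*n⁴ + 19*n³ + 46*n² - 19*n - 120)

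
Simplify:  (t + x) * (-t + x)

-t^2 + x^2

Telescope via difference of squares: (x+t)(x-t) = -t^2 + x^2.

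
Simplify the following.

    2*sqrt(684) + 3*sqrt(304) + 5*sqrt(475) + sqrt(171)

52*sqrt(19)

2*sqrt(684) = 12*sqrt(19); 3*sqrt(304) = 12*sqrt(19); 5*sqrt(475) = 25*sqrt(19); sqrt(171) = 3*sqrt(19)
Combine: (12 + 12 + 25 + 3)·sqrt(19) = 52*sqrt(19)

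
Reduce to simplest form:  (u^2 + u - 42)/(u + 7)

u - 6

Factor: u^2 + u - 42 = (u - 6)*(u + 7)
Cancel the common factor (u + 7).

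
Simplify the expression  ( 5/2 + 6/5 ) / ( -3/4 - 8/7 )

Numerator: 5/2 + 6/5 = 37/10
Denominator: -3/4 - 8/7 = -53/28
Divide: (37/10) · (-28/53) = -518/265

-518/265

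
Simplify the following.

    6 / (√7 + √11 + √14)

(-21*√22 + 6*√14 + 15*√11 + 27*√7)/73

Group as (√11 + √14) + √7; multiply by (√11 + √14) - √7, then rationalise the remaining surd.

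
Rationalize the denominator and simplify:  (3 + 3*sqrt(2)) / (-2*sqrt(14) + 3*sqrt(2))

Multiply numerator and denominator by 3*sqrt(2) + 2*sqrt(14).
Denominator becomes -38; numerator becomes 9*sqrt(2) + 18 + 6*sqrt(14) + 12*sqrt(7).

(-12*sqrt(7) - 6*sqrt(14) - 18 - 9*sqrt(2))/38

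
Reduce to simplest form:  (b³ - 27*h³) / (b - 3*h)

b² + 3*b*h + 9*h²

Apply the difference-of-cubes factorisation and cancel (b - 3*h).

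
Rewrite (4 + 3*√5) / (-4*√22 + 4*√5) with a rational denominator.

Multiply numerator and denominator by 4*√5 + 4*√22.
Denominator becomes -272; numerator becomes 16*√5 + 60 + 16*√22 + 12*√110.

(-3*√110 - 4*√22 - 15 - 4*√5)/68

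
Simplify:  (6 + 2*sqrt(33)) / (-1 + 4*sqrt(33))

(26*sqrt(33) + 270)/527

Multiply numerator and denominator by -4*sqrt(33) - 1.
Denominator becomes -527; numerator becomes -270 - 26*sqrt(33).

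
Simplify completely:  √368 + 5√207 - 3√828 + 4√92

√368 = 4*√23; 5√207 = 15*√23; 3√828 = 18*√23; 4√92 = 8*√23
Combine: (4 + 15 - 18 + 8)·√23 = 9*√23

9*√23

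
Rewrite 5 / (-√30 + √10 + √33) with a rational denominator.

(-65*√30 + 35*√33 + 265*√10 + 300*√11)/1151

Group as (√10 + √33) - √30; multiply by (√10 + √33) + √30, then rationalise the remaining surd.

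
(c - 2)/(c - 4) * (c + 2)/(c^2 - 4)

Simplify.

Factor: c^2 - 4 = (c + 2)*(c - 2)
Cancel the common factors (c + 2), (c - 2).

1/(c - 4)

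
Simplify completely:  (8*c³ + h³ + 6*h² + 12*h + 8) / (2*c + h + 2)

Apply the sum-of-cubes factorisation and cancel (2*c + h + 2).

4*c² - 2*c*h - 4*c + h² + 4*h + 4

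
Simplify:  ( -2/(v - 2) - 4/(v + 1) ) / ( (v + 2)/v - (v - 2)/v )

(-3*v^2 + 3*v)/(2*v^2 - 2*v - 4)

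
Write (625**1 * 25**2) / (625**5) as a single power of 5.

625**1 = 5**4; 25**2 = 5**4; 625**5 = 5**20
Combine exponents: 5**(-12)

5**(-12)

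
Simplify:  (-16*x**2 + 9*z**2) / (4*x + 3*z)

-4*x + 3*z

Difference of squares: factor out (4*x + 3*z).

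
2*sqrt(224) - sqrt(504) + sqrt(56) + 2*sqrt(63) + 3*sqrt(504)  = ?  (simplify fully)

2*sqrt(224) = 8*sqrt(14); sqrt(504) = 6*sqrt(14); sqrt(56) = 2*sqrt(14); 2*sqrt(63) = 6*sqrt(7); 3*sqrt(504) = 18*sqrt(14)

6*sqrt(7) + 22*sqrt(14)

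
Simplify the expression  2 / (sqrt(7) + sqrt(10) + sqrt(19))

Group as (sqrt(7) + sqrt(10)) + sqrt(19); multiply by (sqrt(7) + sqrt(10)) - sqrt(19), then rationalise the remaining surd.

(-sqrt(1330) - sqrt(19) + 8*sqrt(10) + 11*sqrt(7))/69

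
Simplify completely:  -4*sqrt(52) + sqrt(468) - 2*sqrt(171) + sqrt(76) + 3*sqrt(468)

-4*sqrt(19) + 16*sqrt(13)

4*sqrt(52) = 8*sqrt(13); sqrt(468) = 6*sqrt(13); 2*sqrt(171) = 6*sqrt(19); sqrt(76) = 2*sqrt(19); 3*sqrt(468) = 18*sqrt(13)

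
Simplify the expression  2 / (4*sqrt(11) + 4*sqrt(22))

(-sqrt(11) + sqrt(22))/22

Multiply numerator and denominator by -4*sqrt(11) + 4*sqrt(22).
Denominator becomes 176; numerator becomes -8*sqrt(11) + 8*sqrt(22).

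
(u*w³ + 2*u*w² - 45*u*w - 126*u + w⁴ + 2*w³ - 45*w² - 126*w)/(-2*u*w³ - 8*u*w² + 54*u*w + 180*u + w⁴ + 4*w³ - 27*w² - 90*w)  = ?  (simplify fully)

(-u*w + 7*u - w² + 7*w)/(2*u*w - 10*u - w² + 5*w)

Factor: u*w³ + 2*u*w² - 45*u*w - 126*u + w⁴ + 2*w³ - 45*w² - 126*w = (w + 6)·(w + 3)·(w - 7)·(u + w);  -2*u*w³ - 8*u*w² + 54*u*w + 180*u + w⁴ + 4*w³ - 27*w² - 90*w = (w - 5)·(w + 6)·(w + 3)·(-2*u + w)
Cancel the common factors (w + 3), (w + 6).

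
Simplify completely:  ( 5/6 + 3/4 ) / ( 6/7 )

133/72

Numerator: 5/6 + 3/4 = 19/12
Denominator: 6/7 = 6/7
Divide: (19/12) · (7/6) = 133/72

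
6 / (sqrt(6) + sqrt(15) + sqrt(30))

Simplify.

(-40*sqrt(3) - 6*sqrt(30) + 14*sqrt(15) + 26*sqrt(6))/31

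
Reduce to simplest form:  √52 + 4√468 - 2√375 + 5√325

-10*√15 + 51*√13

√52 = 2*√13; 4√468 = 24*√13; 2√375 = 10*√15; 5√325 = 25*√13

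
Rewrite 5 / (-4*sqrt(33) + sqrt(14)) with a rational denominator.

Multiply numerator and denominator by sqrt(14) + 4*sqrt(33).
Denominator becomes -514; numerator becomes 5*sqrt(14) + 20*sqrt(33).

(-20*sqrt(33) - 5*sqrt(14))/514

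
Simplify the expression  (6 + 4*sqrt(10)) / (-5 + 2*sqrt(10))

(32*sqrt(10) + 110)/15

Multiply numerator and denominator by -2*sqrt(10) - 5.
Denominator becomes -15; numerator becomes -110 - 32*sqrt(10).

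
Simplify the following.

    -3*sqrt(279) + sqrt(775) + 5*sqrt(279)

3*sqrt(279) = 9*sqrt(31); sqrt(775) = 5*sqrt(31); 5*sqrt(279) = 15*sqrt(31)
Combine: (-9 + 5 + 15)·sqrt(31) = 11*sqrt(31)

11*sqrt(31)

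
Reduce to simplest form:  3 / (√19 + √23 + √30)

(-3*√13110 + 18*√30 + 39*√23 + 51*√19)/802

Group as (√19 + √30) + √23; multiply by (√19 + √30) - √23, then rationalise the remaining surd.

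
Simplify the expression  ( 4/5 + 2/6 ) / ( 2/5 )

Numerator: 4/5 + 2/6 = 17/15
Denominator: 2/5 = 2/5
Divide: (17/15) · (5/2) = 17/6

17/6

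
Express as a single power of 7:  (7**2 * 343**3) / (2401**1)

7**2 = 7**2; 343**3 = 7**9; 2401**1 = 7**4
Combine exponents: 7**7

7**7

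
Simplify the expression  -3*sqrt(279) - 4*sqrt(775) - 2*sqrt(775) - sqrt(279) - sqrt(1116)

3*sqrt(279) = 9*sqrt(31); 4*sqrt(775) = 20*sqrt(31); 2*sqrt(775) = 10*sqrt(31); sqrt(279) = 3*sqrt(31); sqrt(1116) = 6*sqrt(31)
Combine: (-9 - 20 - 10 - 3 - 6)·sqrt(31) = -48*sqrt(31)

-48*sqrt(31)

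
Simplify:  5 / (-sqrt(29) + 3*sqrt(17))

Multiply numerator and denominator by sqrt(29) + 3*sqrt(17).
Denominator becomes 124; numerator becomes 5*sqrt(29) + 15*sqrt(17).

(5*sqrt(29) + 15*sqrt(17))/124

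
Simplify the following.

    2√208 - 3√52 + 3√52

8*√13

2√208 = 8*√13; 3√52 = 6*√13; 3√52 = 6*√13
Combine: (8 - 6 + 6)·√13 = 8*√13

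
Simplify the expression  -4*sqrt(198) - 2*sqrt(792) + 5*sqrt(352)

-4*sqrt(22)

4*sqrt(198) = 12*sqrt(22); 2*sqrt(792) = 12*sqrt(22); 5*sqrt(352) = 20*sqrt(22)
Combine: (-12 - 12 + 20)·sqrt(22) = -4*sqrt(22)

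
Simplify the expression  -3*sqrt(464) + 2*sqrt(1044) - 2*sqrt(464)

-8*sqrt(29)

3*sqrt(464) = 12*sqrt(29); 2*sqrt(1044) = 12*sqrt(29); 2*sqrt(464) = 8*sqrt(29)
Combine: (-12 + 12 - 8)·sqrt(29) = -8*sqrt(29)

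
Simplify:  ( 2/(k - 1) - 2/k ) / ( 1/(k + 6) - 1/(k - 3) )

Numerator: 2/(k - 1) - 2/k = 2/(k² - k)
Denominator: 1/(k + 6) - 1/(k - 3) = -9/(k² + 3*k - 18)
Divide: (2/(k² - k)) · (-k²/9 - k/3 + 2) = (-2*k² - 6*k + 36)/(9*k² - 9*k)

(-2*k² - 6*k + 36)/(9*k² - 9*k)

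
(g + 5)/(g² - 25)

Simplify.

1/(g - 5)

Factor: g² - 25 = (g - 5)·(g + 5)
Cancel the common factor (g + 5).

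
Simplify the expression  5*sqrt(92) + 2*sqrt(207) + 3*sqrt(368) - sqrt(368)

5*sqrt(92) = 10*sqrt(23); 2*sqrt(207) = 6*sqrt(23); 3*sqrt(368) = 12*sqrt(23); sqrt(368) = 4*sqrt(23)
Combine: (10 + 6 + 12 - 4)·sqrt(23) = 24*sqrt(23)

24*sqrt(23)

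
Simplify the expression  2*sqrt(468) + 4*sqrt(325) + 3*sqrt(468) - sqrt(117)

2*sqrt(468) = 12*sqrt(13); 4*sqrt(325) = 20*sqrt(13); 3*sqrt(468) = 18*sqrt(13); sqrt(117) = 3*sqrt(13)
Combine: (12 + 20 + 18 - 3)·sqrt(13) = 47*sqrt(13)

47*sqrt(13)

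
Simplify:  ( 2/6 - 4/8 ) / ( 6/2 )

-1/18

Numerator: 2/6 - 4/8 = -1/6
Denominator: 6/2 = 3
Divide: (-1/6) · (1/3) = -1/18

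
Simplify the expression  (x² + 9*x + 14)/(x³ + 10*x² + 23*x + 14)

1/(x + 1)

Factor: x² + 9*x + 14 = (x + 2)·(x + 7);  x³ + 10*x² + 23*x + 14 = (x + 2)·(x + 1)·(x + 7)
Cancel the common factors (x + 7), (x + 2).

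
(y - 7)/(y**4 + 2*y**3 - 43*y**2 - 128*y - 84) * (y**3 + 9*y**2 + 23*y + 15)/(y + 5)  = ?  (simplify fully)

(y + 3)/(y**2 + 8*y + 12)

Factor: y**4 + 2*y**3 - 43*y**2 - 128*y - 84 = (y + 2)*(y + 1)*(y - 7)*(y + 6);  y**3 + 9*y**2 + 23*y + 15 = (y + 3)*(y + 1)*(y + 5)
Cancel the common factors (y + 5), (y + 1), (y - 7).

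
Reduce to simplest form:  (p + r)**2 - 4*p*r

After expansion: p**2 - 2*p*r + r**2 — a perfect-square trinomial.

(p - r)**2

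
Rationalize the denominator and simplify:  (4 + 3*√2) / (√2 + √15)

Multiply numerator and denominator by -√15 + √2.
Denominator becomes -13; numerator becomes -3*√30 - 4*√15 + 4*√2 + 6.

(-6 - 4*√2 + 4*√15 + 3*√30)/13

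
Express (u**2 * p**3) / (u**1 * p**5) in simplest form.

u/p**2

Quotient: u**1 * (p**-2)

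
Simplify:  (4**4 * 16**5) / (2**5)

4**4 = 2**8; 16**5 = 2**20; 2**5 = 2**5
Combine exponents: 2**23

2**23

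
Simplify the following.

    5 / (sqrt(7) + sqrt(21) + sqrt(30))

(-105*sqrt(10) - 5*sqrt(30) + 40*sqrt(21) + 110*sqrt(7))/292

Group as (sqrt(7) + sqrt(30)) + sqrt(21); multiply by (sqrt(7) + sqrt(30)) - sqrt(21), then rationalise the remaining surd.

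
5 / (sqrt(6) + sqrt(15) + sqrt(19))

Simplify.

Group as (sqrt(6) + sqrt(15)) + sqrt(19); multiply by (sqrt(6) + sqrt(15)) - sqrt(19), then rationalise the remaining surd.

(-15*sqrt(190) + 5*sqrt(19) + 25*sqrt(15) + 70*sqrt(6))/178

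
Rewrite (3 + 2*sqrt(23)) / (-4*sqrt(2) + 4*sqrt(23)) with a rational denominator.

Multiply numerator and denominator by 4*sqrt(2) + 4*sqrt(23).
Denominator becomes 336; numerator becomes 12*sqrt(2) + 8*sqrt(46) + 12*sqrt(23) + 184.

(3*sqrt(2) + 2*sqrt(46) + 3*sqrt(23) + 46)/84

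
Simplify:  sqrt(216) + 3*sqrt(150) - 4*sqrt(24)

sqrt(216) = 6*sqrt(6); 3*sqrt(150) = 15*sqrt(6); 4*sqrt(24) = 8*sqrt(6)
Combine: (6 + 15 - 8)·sqrt(6) = 13*sqrt(6)

13*sqrt(6)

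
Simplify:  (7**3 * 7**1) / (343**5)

7**3 = 7**3; 7**1 = 7**1; 343**5 = 7**15
Combine exponents: 7**(-11)

7**(-11)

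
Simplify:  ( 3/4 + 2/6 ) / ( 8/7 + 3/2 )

91/222

Numerator: 3/4 + 2/6 = 13/12
Denominator: 8/7 + 3/2 = 37/14
Divide: (13/12) · (14/37) = 91/222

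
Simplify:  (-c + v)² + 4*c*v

(c + v)²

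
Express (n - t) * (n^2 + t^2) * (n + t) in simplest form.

Pair the conjugate factors: (n+t)(n-t) = n^2 - t^2, then repeat with the next factor.

n^4 - t^4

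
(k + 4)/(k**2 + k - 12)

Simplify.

1/(k - 3)

Factor: k**2 + k - 12 = (k + 4)*(k - 3)
Cancel the common factor (k + 4).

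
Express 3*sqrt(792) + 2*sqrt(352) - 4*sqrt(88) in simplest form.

18*sqrt(22)

3*sqrt(792) = 18*sqrt(22); 2*sqrt(352) = 8*sqrt(22); 4*sqrt(88) = 8*sqrt(22)
Combine: (18 + 8 - 8)·sqrt(22) = 18*sqrt(22)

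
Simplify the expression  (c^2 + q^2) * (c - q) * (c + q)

c^4 - q^4

Telescope via difference of squares: (c+q)(c-q) = c^2 - q^2, then repeat with the next factor.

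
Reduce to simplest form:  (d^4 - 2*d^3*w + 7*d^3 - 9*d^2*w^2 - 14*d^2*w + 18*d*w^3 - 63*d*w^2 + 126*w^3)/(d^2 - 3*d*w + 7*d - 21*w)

Factor: d^4 - 2*d^3*w + 7*d^3 - 9*d^2*w^2 - 14*d^2*w + 18*d*w^3 - 63*d*w^2 + 126*w^3 = (d - 3*w)*(d + 3*w)*(d - 2*w)*(d + 7);  d^2 - 3*d*w + 7*d - 21*w = (d + 7)*(d - 3*w)
Cancel the common factors (d - 3*w), (d + 7).

d^2 + d*w - 6*w^2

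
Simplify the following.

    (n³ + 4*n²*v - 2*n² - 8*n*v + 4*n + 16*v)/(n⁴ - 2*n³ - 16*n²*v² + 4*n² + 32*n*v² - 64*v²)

-1/(-n + 4*v)

Factor: n³ + 4*n²*v - 2*n² - 8*n*v + 4*n + 16*v = (n² - 2*n + 4)·(n + 4*v);  n⁴ - 2*n³ - 16*n²*v² + 4*n² + 32*n*v² - 64*v² = (n + 4*v)·(n² - 2*n + 4)·(n - 4*v)
Cancel the common factors (n² - 2*n + 4), (n + 4*v).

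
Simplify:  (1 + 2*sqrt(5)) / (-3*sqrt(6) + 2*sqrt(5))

Multiply numerator and denominator by 2*sqrt(5) + 3*sqrt(6).
Denominator becomes -34; numerator becomes 2*sqrt(5) + 3*sqrt(6) + 20 + 6*sqrt(30).

(-6*sqrt(30) - 20 - 3*sqrt(6) - 2*sqrt(5))/34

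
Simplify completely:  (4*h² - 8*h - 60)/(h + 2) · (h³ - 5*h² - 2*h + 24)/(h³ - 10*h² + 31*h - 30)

(4*h² - 4*h - 48)/(h - 2)

Factor: 4*h² - 8*h - 60 = 4·(h - 5)·(h + 3);  h³ - 5*h² - 2*h + 24 = (h - 3)·(h - 4)·(h + 2);  h³ - 10*h² + 31*h - 30 = (h - 2)·(h - 3)·(h - 5)
Cancel the common factors (h + 2), (h - 5), (h - 3).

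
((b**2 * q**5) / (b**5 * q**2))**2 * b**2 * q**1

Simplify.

Inside the bracket: (b**-3) * q**3
Raise to the power 2: (b**-6) * q**6
Multiply by b**2 * q**1: add exponents.

q**7/b**4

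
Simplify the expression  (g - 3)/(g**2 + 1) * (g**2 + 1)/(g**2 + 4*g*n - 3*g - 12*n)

1/(g + 4*n)

Factor: g**2 + 4*g*n - 3*g - 12*n = (g + 4*n)*(g - 3)
Cancel the common factors (g**2 + 1), (g - 3).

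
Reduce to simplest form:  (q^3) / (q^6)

q^(-3)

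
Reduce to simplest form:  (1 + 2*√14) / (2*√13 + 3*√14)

Multiply numerator and denominator by -2*√13 + 3*√14.
Denominator becomes 74; numerator becomes -4*√182 - 2*√13 + 3*√14 + 84.

(-4*√182 - 2*√13 + 3*√14 + 84)/74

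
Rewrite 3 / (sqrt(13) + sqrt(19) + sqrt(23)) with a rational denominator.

Group as (sqrt(13) + sqrt(23)) + sqrt(19); multiply by (sqrt(13) + sqrt(23)) - sqrt(19), then rationalise the remaining surd.

(-6*sqrt(5681) + 27*sqrt(23) + 51*sqrt(19) + 87*sqrt(13))/907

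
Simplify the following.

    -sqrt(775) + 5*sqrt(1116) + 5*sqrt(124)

35*sqrt(31)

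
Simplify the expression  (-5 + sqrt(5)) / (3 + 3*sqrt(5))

(-3*sqrt(5) + 5)/6

Multiply numerator and denominator by -3*sqrt(5) + 3.
Denominator becomes -36; numerator becomes -30 + 18*sqrt(5).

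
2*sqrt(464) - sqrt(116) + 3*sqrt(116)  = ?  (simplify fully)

2*sqrt(464) = 8*sqrt(29); sqrt(116) = 2*sqrt(29); 3*sqrt(116) = 6*sqrt(29)
Combine: (8 - 2 + 6)·sqrt(29) = 12*sqrt(29)

12*sqrt(29)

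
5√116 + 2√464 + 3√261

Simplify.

5√116 = 10*√29; 2√464 = 8*√29; 3√261 = 9*√29
Combine: (10 + 8 + 9)·√29 = 27*√29

27*√29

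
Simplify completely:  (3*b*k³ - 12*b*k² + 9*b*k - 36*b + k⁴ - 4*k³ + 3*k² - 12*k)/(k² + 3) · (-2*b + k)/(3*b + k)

-2*b*k + 8*b + k² - 4*k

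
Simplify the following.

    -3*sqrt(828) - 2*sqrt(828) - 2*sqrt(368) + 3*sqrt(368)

3*sqrt(828) = 18*sqrt(23); 2*sqrt(828) = 12*sqrt(23); 2*sqrt(368) = 8*sqrt(23); 3*sqrt(368) = 12*sqrt(23)
Combine: (-18 - 12 - 8 + 12)·sqrt(23) = -26*sqrt(23)

-26*sqrt(23)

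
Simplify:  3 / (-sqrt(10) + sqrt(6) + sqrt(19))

(-15*sqrt(10) - 3*sqrt(19) + 23*sqrt(6) + 4*sqrt(285))/77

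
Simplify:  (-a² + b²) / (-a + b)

-a² + b² factors as -(a - b)*(a + b).

a + b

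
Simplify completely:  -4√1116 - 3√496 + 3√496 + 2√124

4√1116 = 24*√31; 3√496 = 12*√31; 3√496 = 12*√31; 2√124 = 4*√31
Combine: (-24 - 12 + 12 + 4)·√31 = -20*√31

-20*√31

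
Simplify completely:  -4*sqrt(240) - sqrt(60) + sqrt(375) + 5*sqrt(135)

4*sqrt(240) = 16*sqrt(15); sqrt(60) = 2*sqrt(15); sqrt(375) = 5*sqrt(15); 5*sqrt(135) = 15*sqrt(15)
Combine: (-16 - 2 + 5 + 15)·sqrt(15) = 2*sqrt(15)

2*sqrt(15)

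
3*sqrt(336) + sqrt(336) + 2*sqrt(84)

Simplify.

3*sqrt(336) = 12*sqrt(21); sqrt(336) = 4*sqrt(21); 2*sqrt(84) = 4*sqrt(21)
Combine: (12 + 4 + 4)·sqrt(21) = 20*sqrt(21)

20*sqrt(21)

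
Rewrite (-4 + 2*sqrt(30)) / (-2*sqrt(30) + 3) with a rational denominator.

Multiply numerator and denominator by 3 + 2*sqrt(30).
Denominator becomes -111; numerator becomes -2*sqrt(30) + 108.

(-108 + 2*sqrt(30))/111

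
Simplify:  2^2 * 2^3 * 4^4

2^13

2^2 = 2^2; 2^3 = 2^3; 4^4 = 2^8
Combine exponents: 2^13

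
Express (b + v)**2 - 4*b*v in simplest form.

(b - v)**2

Expand the square and combine the 4*b*v term.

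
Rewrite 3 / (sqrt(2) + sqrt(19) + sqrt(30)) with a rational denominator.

Group as (sqrt(2) + sqrt(19)) + sqrt(30); multiply by (sqrt(2) + sqrt(19)) - sqrt(30), then rationalise the remaining surd.

(-12*sqrt(285) - 27*sqrt(30) + 39*sqrt(19) + 141*sqrt(2))/71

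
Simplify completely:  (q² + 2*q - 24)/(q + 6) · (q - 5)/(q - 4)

q - 5

Factor: q² + 2*q - 24 = (q + 6)·(q - 4)
Cancel the common factors (q + 6), (q - 4).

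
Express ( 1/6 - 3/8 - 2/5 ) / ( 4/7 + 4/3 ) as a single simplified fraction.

-511/1600

Numerator: 1/6 - 3/8 - 2/5 = -73/120
Denominator: 4/7 + 4/3 = 40/21
Divide: (-73/120) · (21/40) = -511/1600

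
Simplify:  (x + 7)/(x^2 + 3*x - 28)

1/(x - 4)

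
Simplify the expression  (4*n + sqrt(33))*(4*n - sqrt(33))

16*n^2 - 33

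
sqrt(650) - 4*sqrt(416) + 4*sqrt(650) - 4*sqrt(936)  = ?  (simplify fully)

sqrt(650) = 5*sqrt(26); 4*sqrt(416) = 16*sqrt(26); 4*sqrt(650) = 20*sqrt(26); 4*sqrt(936) = 24*sqrt(26)
Combine: (5 - 16 + 20 - 24)·sqrt(26) = -15*sqrt(26)

-15*sqrt(26)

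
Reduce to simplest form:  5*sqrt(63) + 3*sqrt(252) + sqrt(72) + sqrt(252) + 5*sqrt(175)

5*sqrt(63) = 15*sqrt(7); 3*sqrt(252) = 18*sqrt(7); sqrt(72) = 6*sqrt(2); sqrt(252) = 6*sqrt(7); 5*sqrt(175) = 25*sqrt(7)

6*sqrt(2) + 64*sqrt(7)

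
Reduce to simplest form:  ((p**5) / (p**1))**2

Inside the bracket: p**4
Raise to the power 2: p**8

p**8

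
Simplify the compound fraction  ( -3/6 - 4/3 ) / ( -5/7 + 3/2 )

Numerator: -3/6 - 4/3 = -11/6
Denominator: -5/7 + 3/2 = 11/14
Divide: (-11/6) · (14/11) = -7/3

-7/3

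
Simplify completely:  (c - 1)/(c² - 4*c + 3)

Factor: c² - 4*c + 3 = (c - 1)·(c - 3)
Cancel the common factor (c - 1).

1/(c - 3)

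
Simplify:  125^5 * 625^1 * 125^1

125^5 = 5^15; 625^1 = 5^4; 125^1 = 5^3
Combine exponents: 5^22

5^22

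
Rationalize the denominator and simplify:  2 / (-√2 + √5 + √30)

(-54*√5 - 40*√3 + 66*√2 + 46*√30)/489

Group as (√5 + √30) - √2; multiply by (√5 + √30) + √2, then rationalise the remaining surd.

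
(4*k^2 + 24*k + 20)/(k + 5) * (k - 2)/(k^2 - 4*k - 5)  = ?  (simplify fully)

(4*k - 8)/(k - 5)

Factor: 4*k^2 + 24*k + 20 = 4*(k + 5)*(k + 1);  k^2 - 4*k - 5 = (k - 5)*(k + 1)
Cancel the common factors (k + 1), (k + 5).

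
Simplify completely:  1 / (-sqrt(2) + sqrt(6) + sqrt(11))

Group as (sqrt(6) + sqrt(11)) - sqrt(2); multiply by (sqrt(6) + sqrt(11)) + sqrt(2), then rationalise the remaining surd.

(-15*sqrt(2) - 3*sqrt(11) + 7*sqrt(6) + 4*sqrt(33))/39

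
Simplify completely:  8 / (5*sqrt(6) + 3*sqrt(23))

(-40*sqrt(6) + 24*sqrt(23))/57

Multiply numerator and denominator by -3*sqrt(23) + 5*sqrt(6).
Denominator becomes -57; numerator becomes -24*sqrt(23) + 40*sqrt(6).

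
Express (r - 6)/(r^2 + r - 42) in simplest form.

Factor: r^2 + r - 42 = (r + 7)*(r - 6)
Cancel the common factor (r - 6).

1/(r + 7)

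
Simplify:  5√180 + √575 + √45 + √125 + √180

5*√23 + 44*√5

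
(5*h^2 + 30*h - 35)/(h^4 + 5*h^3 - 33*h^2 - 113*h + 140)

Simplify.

Factor: 5*h^2 + 30*h - 35 = 5*(h + 7)*(h - 1);  h^4 + 5*h^3 - 33*h^2 - 113*h + 140 = (h - 1)*(h + 4)*(h - 5)*(h + 7)
Cancel the common factors (h + 7), (h - 1).

5/(h^2 - h - 20)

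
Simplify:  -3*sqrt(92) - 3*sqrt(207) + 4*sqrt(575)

3*sqrt(92) = 6*sqrt(23); 3*sqrt(207) = 9*sqrt(23); 4*sqrt(575) = 20*sqrt(23)
Combine: (-6 - 9 + 20)·sqrt(23) = 5*sqrt(23)

5*sqrt(23)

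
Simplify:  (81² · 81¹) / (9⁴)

81² = 3^8; 81¹ = 3^4; 9⁴ = 3^8
Combine exponents: 3^4

3^4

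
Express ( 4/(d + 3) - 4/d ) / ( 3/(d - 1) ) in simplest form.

Numerator: 4/(d + 3) - 4/d = -12/(d^2 + 3*d)
Denominator: 3/(d - 1) = 3/(d - 1)
Divide: (-12/(d^2 + 3*d)) · (d/3 - 1/3) = (-4*d + 4)/(d^2 + 3*d)

(-4*d + 4)/(d^2 + 3*d)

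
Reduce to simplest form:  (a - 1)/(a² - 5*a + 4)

Factor: a² - 5*a + 4 = (a - 4)·(a - 1)
Cancel the common factor (a - 1).

1/(a - 4)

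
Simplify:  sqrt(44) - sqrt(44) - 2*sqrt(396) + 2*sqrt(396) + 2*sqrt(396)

sqrt(44) = 2*sqrt(11); sqrt(44) = 2*sqrt(11); 2*sqrt(396) = 12*sqrt(11); 2*sqrt(396) = 12*sqrt(11); 2*sqrt(396) = 12*sqrt(11)
Combine: (2 - 2 - 12 + 12 + 12)·sqrt(11) = 12*sqrt(11)

12*sqrt(11)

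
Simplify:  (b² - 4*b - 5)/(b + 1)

b - 5

Factor: b² - 4*b - 5 = (b + 1)·(b - 5)
Cancel the common factor (b + 1).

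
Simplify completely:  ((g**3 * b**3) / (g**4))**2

b**6/g**2

Inside the bracket: (g**-1) * b**3
Raise to the power 2: (g**-2) * b**6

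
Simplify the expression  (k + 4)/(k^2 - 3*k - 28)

Factor: k^2 - 3*k - 28 = (k + 4)*(k - 7)
Cancel the common factor (k + 4).

1/(k - 7)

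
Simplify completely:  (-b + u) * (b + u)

Telescope via difference of squares: (u+b)(u-b) = -b^2 + u^2.

-b^2 + u^2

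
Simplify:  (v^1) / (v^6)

v^(-5)

Quotient: (v^-5)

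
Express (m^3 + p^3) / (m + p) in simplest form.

Factor as (a+b)(a^2-ab+b^2) with a=p, b=m.

m^2 - m*p + p^2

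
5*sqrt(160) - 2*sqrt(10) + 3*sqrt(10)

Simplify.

21*sqrt(10)

5*sqrt(160) = 20*sqrt(10); 2*sqrt(10) = 2*sqrt(10); 3*sqrt(10) = 3*sqrt(10)
Combine: (20 - 2 + 3)·sqrt(10) = 21*sqrt(10)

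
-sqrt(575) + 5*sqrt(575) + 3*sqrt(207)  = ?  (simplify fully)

29*sqrt(23)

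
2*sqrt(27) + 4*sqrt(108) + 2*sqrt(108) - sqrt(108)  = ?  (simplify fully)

2*sqrt(27) = 6*sqrt(3); 4*sqrt(108) = 24*sqrt(3); 2*sqrt(108) = 12*sqrt(3); sqrt(108) = 6*sqrt(3)
Combine: (6 + 24 + 12 - 6)·sqrt(3) = 36*sqrt(3)

36*sqrt(3)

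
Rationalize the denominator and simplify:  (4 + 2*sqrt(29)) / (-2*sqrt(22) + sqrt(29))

(-4*sqrt(638) - 58 - 8*sqrt(22) - 4*sqrt(29))/59

Multiply numerator and denominator by sqrt(29) + 2*sqrt(22).
Denominator becomes -59; numerator becomes 4*sqrt(29) + 8*sqrt(22) + 58 + 4*sqrt(638).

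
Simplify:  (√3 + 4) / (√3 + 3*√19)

Multiply numerator and denominator by -3*√19 + √3.
Denominator becomes -168; numerator becomes -12*√19 - 3*√57 + 3 + 4*√3.

(-4*√3 - 3 + 3*√57 + 12*√19)/168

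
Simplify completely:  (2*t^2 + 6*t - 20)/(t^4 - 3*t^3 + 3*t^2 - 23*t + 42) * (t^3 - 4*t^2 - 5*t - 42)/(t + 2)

(2*t^2 - 2*t - 60)/(t^2 - t - 6)

Factor: 2*t^2 + 6*t - 20 = 2*(t + 5)*(t - 2);  t^4 - 3*t^3 + 3*t^2 - 23*t + 42 = (t - 2)*(t - 3)*(t^2 + 2*t + 7);  t^3 - 4*t^2 - 5*t - 42 = (t - 6)*(t^2 + 2*t + 7)
Cancel the common factors (t^2 + 2*t + 7), (t - 2).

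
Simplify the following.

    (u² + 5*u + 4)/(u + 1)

u + 4

Factor: u² + 5*u + 4 = (u + 1)·(u + 4)
Cancel the common factor (u + 1).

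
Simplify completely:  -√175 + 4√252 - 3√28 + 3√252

√175 = 5*√7; 4√252 = 24*√7; 3√28 = 6*√7; 3√252 = 18*√7
Combine: (-5 + 24 - 6 + 18)·√7 = 31*√7

31*√7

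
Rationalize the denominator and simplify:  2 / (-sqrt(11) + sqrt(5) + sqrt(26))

(-10*sqrt(11) - 5*sqrt(26) + 16*sqrt(5) + sqrt(1430))/30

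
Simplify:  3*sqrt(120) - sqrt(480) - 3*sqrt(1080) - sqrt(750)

3*sqrt(120) = 6*sqrt(30); sqrt(480) = 4*sqrt(30); 3*sqrt(1080) = 18*sqrt(30); sqrt(750) = 5*sqrt(30)
Combine: (6 - 4 - 18 - 5)·sqrt(30) = -21*sqrt(30)

-21*sqrt(30)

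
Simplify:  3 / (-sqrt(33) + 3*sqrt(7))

(sqrt(33) + 3*sqrt(7))/10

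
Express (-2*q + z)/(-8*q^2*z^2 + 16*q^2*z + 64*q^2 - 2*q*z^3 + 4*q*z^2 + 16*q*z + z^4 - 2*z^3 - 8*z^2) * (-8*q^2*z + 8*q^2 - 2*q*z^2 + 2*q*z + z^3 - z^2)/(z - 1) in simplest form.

(-2*q + z)/(z^2 - 2*z - 8)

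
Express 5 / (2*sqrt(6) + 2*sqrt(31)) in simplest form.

Multiply numerator and denominator by -2*sqrt(6) + 2*sqrt(31).
Denominator becomes 100; numerator becomes -10*sqrt(6) + 10*sqrt(31).

(-sqrt(6) + sqrt(31))/10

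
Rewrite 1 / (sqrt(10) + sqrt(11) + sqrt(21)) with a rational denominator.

(-sqrt(2310) + 10*sqrt(11) + 11*sqrt(10))/220

Group as (sqrt(11) + sqrt(21)) + sqrt(10); multiply by (sqrt(11) + sqrt(21)) - sqrt(10), then rationalise the remaining surd.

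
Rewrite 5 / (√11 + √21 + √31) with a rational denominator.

Group as (√11 + √31) + √21; multiply by (√11 + √31) - √21, then rationalise the remaining surd.

(-10*√7161 + 5*√31 + 105*√21 + 205*√11)/923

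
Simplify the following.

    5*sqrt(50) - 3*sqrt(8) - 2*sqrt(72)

7*sqrt(2)

5*sqrt(50) = 25*sqrt(2); 3*sqrt(8) = 6*sqrt(2); 2*sqrt(72) = 12*sqrt(2)
Combine: (25 - 6 - 12)·sqrt(2) = 7*sqrt(2)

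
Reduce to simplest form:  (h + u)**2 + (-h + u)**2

2*h**2 + 2*u**2

Write as f(u,h) + f(u,-h) and expand.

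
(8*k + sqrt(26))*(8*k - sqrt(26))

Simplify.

64*k**2 - 26

Product of conjugates: (P+Q)(P-Q) = P**2 - Q**2.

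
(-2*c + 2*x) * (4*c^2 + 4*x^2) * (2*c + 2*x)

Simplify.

-16*c^4 + 16*x^4

((2*x)+(2*c))((2*x)-(2*c)) = -4*c^2 + 4*x^2; continue pairing.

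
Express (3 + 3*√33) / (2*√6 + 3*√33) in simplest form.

Multiply numerator and denominator by -2*√6 + 3*√33.
Denominator becomes 273; numerator becomes -18*√22 - 6*√6 + 9*√33 + 297.

(-6*√22 - 2*√6 + 3*√33 + 99)/91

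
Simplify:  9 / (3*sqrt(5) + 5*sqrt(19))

(-27*sqrt(5) + 45*sqrt(19))/430

Multiply numerator and denominator by -5*sqrt(19) + 3*sqrt(5).
Denominator becomes -430; numerator becomes -45*sqrt(19) + 27*sqrt(5).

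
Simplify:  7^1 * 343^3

7^10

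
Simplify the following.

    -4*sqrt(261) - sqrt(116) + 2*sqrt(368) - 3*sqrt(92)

4*sqrt(261) = 12*sqrt(29); sqrt(116) = 2*sqrt(29); 2*sqrt(368) = 8*sqrt(23); 3*sqrt(92) = 6*sqrt(23)

-14*sqrt(29) + 2*sqrt(23)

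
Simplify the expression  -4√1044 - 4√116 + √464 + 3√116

-22*√29

4√1044 = 24*√29; 4√116 = 8*√29; √464 = 4*√29; 3√116 = 6*√29
Combine: (-24 - 8 + 4 + 6)·√29 = -22*√29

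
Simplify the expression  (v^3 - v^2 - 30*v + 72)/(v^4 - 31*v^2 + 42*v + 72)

1/(v + 1)

Factor: v^3 - v^2 - 30*v + 72 = (v - 4)*(v - 3)*(v + 6);  v^4 - 31*v^2 + 42*v + 72 = (v - 3)*(v + 6)*(v - 4)*(v + 1)
Cancel the common factors (v - 3), (v - 4), (v + 6).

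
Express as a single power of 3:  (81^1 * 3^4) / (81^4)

3^(-8)

81^1 = 3^4; 3^4 = 3^4; 81^4 = 3^16
Combine exponents: 3^(-8)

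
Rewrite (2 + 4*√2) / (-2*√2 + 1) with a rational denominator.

(-18 - 8*√2)/7

Multiply numerator and denominator by 1 + 2*√2.
Denominator becomes -7; numerator becomes 8*√2 + 18.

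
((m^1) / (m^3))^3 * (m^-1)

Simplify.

Inside the bracket: (m^-2)
Raise to the power 3: (m^-6)
Multiply by (m^-1): add exponents.

m^(-7)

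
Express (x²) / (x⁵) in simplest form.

x^(-3)

Quotient: (x^-3)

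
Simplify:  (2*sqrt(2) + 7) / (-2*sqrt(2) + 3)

Multiply numerator and denominator by 2*sqrt(2) + 3.
Denominator becomes 1; numerator becomes 20*sqrt(2) + 29.

20*sqrt(2) + 29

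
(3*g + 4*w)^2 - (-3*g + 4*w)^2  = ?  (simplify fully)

Write as f((4*w),(3*g)) - f((4*w),-(3*g)) and expand.

48*g*w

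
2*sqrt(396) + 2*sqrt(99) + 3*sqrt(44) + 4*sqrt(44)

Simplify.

2*sqrt(396) = 12*sqrt(11); 2*sqrt(99) = 6*sqrt(11); 3*sqrt(44) = 6*sqrt(11); 4*sqrt(44) = 8*sqrt(11)
Combine: (12 + 6 + 6 + 8)·sqrt(11) = 32*sqrt(11)

32*sqrt(11)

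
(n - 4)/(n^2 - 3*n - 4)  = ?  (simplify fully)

1/(n + 1)

Factor: n^2 - 3*n - 4 = (n - 4)*(n + 1)
Cancel the common factor (n - 4).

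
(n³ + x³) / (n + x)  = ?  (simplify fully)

n² - n*x + x²

x^3 + n^3 = (n + x)(n² - n*x + x²).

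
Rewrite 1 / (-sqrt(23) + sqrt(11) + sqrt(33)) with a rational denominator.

Group as (sqrt(11) + sqrt(33)) - sqrt(23); multiply by (sqrt(11) + sqrt(33)) + sqrt(23), then rationalise the remaining surd.

(-21*sqrt(23) + sqrt(33) + 45*sqrt(11) + 22*sqrt(69))/1011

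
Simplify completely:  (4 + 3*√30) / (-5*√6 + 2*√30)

Multiply numerator and denominator by 2*√30 + 5*√6.
Denominator becomes -30; numerator becomes 8*√30 + 20*√6 + 180 + 90*√5.

(-45*√5 - 90 - 10*√6 - 4*√30)/15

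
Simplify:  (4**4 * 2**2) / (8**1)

2**7

4**4 = 2**8; 2**2 = 2**2; 8**1 = 2**3
Combine exponents: 2**7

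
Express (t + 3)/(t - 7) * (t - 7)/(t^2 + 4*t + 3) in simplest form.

1/(t + 1)

Factor: t^2 + 4*t + 3 = (t + 3)*(t + 1)
Cancel the common factors (t + 3), (t - 7).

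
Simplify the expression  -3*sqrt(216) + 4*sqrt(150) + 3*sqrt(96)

14*sqrt(6)

3*sqrt(216) = 18*sqrt(6); 4*sqrt(150) = 20*sqrt(6); 3*sqrt(96) = 12*sqrt(6)
Combine: (-18 + 20 + 12)·sqrt(6) = 14*sqrt(6)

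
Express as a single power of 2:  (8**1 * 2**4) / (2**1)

8**1 = 2**3; 2**4 = 2**4; 2**1 = 2**1
Combine exponents: 2**6

2**6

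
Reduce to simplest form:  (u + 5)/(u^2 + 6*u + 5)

Factor: u^2 + 6*u + 5 = (u + 5)*(u + 1)
Cancel the common factor (u + 5).

1/(u + 1)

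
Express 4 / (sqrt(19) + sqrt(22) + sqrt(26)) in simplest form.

(-16*sqrt(2717) + 60*sqrt(26) + 92*sqrt(22) + 116*sqrt(19))/1447

Group as (sqrt(19) + sqrt(22)) + sqrt(26); multiply by (sqrt(19) + sqrt(22)) - sqrt(26), then rationalise the remaining surd.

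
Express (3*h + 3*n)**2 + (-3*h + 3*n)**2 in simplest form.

Write as f((3*n),(3*h)) + f((3*n),-(3*h)) and expand.

18*h**2 + 18*n**2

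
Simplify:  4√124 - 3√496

-4*√31

4√124 = 8*√31; 3√496 = 12*√31
Combine: (8 - 12)·√31 = -4*√31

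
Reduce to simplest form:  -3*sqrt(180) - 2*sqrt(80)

3*sqrt(180) = 18*sqrt(5); 2*sqrt(80) = 8*sqrt(5)
Combine: (-18 - 8)·sqrt(5) = -26*sqrt(5)

-26*sqrt(5)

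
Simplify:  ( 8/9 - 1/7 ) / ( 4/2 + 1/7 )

Numerator: 8/9 - 1/7 = 47/63
Denominator: 4/2 + 1/7 = 15/7
Divide: (47/63) · (7/15) = 47/135

47/135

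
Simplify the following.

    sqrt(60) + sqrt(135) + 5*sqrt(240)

sqrt(60) = 2*sqrt(15); sqrt(135) = 3*sqrt(15); 5*sqrt(240) = 20*sqrt(15)
Combine: (2 + 3 + 20)·sqrt(15) = 25*sqrt(15)

25*sqrt(15)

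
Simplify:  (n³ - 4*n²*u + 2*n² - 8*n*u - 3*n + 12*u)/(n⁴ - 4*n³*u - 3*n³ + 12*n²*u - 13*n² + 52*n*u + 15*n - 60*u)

Factor: n³ - 4*n²*u + 2*n² - 8*n*u - 3*n + 12*u = (n + 3)·(n - 4*u)·(n - 1);  n⁴ - 4*n³*u - 3*n³ + 12*n²*u - 13*n² + 52*n*u + 15*n - 60*u = (n - 1)·(n + 3)·(n - 5)·(n - 4*u)
Cancel the common factors (n - 4*u), (n - 1), (n + 3).

1/(n - 5)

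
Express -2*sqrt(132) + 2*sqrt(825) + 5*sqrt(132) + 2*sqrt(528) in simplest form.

24*sqrt(33)

2*sqrt(132) = 4*sqrt(33); 2*sqrt(825) = 10*sqrt(33); 5*sqrt(132) = 10*sqrt(33); 2*sqrt(528) = 8*sqrt(33)
Combine: (-4 + 10 + 10 + 8)·sqrt(33) = 24*sqrt(33)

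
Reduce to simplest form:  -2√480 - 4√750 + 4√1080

2√480 = 8*√30; 4√750 = 20*√30; 4√1080 = 24*√30
Combine: (-8 - 20 + 24)·√30 = -4*√30

-4*√30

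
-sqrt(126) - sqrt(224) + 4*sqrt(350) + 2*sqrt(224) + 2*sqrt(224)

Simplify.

sqrt(126) = 3*sqrt(14); sqrt(224) = 4*sqrt(14); 4*sqrt(350) = 20*sqrt(14); 2*sqrt(224) = 8*sqrt(14); 2*sqrt(224) = 8*sqrt(14)
Combine: (-3 - 4 + 20 + 8 + 8)·sqrt(14) = 29*sqrt(14)

29*sqrt(14)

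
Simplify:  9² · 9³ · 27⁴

3^22

9² = 3^4; 9³ = 3^6; 27⁴ = 3^12
Combine exponents: 3^22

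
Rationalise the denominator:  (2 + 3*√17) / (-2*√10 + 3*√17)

(4*√10 + 6*√17 + 6*√170 + 153)/113

Multiply numerator and denominator by 2*√10 + 3*√17.
Denominator becomes 113; numerator becomes 4*√10 + 6*√17 + 6*√170 + 153.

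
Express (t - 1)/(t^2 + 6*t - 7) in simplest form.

1/(t + 7)

Factor: t^2 + 6*t - 7 = (t + 7)*(t - 1)
Cancel the common factor (t - 1).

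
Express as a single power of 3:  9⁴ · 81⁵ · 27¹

3^31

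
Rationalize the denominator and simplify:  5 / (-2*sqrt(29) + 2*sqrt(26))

(-5*sqrt(29) - 5*sqrt(26))/6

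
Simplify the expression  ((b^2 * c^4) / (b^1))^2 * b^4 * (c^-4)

Inside the bracket: b^1 * c^4
Raise to the power 2: b^2 * c^8
Multiply by b^4 * (c^-4): add exponents.

b^6*c^4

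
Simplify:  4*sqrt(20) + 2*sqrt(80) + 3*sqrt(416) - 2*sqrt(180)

4*sqrt(5) + 12*sqrt(26)

4*sqrt(20) = 8*sqrt(5); 2*sqrt(80) = 8*sqrt(5); 3*sqrt(416) = 12*sqrt(26); 2*sqrt(180) = 12*sqrt(5)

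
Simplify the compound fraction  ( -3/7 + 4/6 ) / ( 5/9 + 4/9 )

Numerator: -3/7 + 4/6 = 5/21
Denominator: 5/9 + 4/9 = 1
Divide: (5/21) · (1) = 5/21

5/21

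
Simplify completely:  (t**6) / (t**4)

t**2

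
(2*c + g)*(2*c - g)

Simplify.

4*c**2 - g**2

(2*c)**2 - (g)**2 = 4*c**2 - g**2.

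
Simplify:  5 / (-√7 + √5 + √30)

Group as (√5 + √30) - √7; multiply by (√5 + √30) + √7, then rationalise the remaining surd.

(-80*√5 - 25*√42 + 70*√7 + 45*√30)/92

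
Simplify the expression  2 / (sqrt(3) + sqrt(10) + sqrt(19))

Group as (sqrt(3) + sqrt(10)) + sqrt(19); multiply by (sqrt(3) + sqrt(10)) - sqrt(19), then rationalise the remaining surd.

(-sqrt(570) - 3*sqrt(19) + 6*sqrt(10) + 13*sqrt(3))/21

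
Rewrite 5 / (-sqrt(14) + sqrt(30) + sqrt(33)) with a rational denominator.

(-245*sqrt(14) + 55*sqrt(33) + 85*sqrt(30) + 60*sqrt(385))/1559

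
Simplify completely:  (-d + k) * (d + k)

-d^2 + k^2

Telescope via difference of squares: (k+d)(k-d) = -d^2 + k^2.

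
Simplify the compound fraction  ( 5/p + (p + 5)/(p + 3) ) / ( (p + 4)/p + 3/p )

(p² + 10*p + 15)/(p² + 10*p + 21)

Numerator: 5/p + (p + 5)/(p + 3) = (p² + 10*p + 15)/(p² + 3*p)
Denominator: (p + 4)/p + 3/p = (p + 7)/p
Divide: ((p² + 10*p + 15)/(p² + 3*p)) · (p/(p + 7)) = (p² + 10*p + 15)/(p² + 10*p + 21)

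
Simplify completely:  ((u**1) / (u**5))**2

u**(-8)

Inside the bracket: (u**-4)
Raise to the power 2: (u**-8)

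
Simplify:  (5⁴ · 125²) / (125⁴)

5^(-2)

5⁴ = 5^4; 125² = 5^6; 125⁴ = 5^12
Combine exponents: 5^(-2)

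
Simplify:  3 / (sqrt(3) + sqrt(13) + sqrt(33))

Group as (sqrt(3) + sqrt(13)) + sqrt(33); multiply by (sqrt(3) + sqrt(13)) - sqrt(33), then rationalise the remaining surd.

(-69*sqrt(13) - 129*sqrt(3) + 18*sqrt(143) + 51*sqrt(33))/133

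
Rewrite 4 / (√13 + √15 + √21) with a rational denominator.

(-24*√455 + 28*√21 + 76*√15 + 92*√13)/731

Group as (√15 + √21) + √13; multiply by (√15 + √21) - √13, then rationalise the remaining surd.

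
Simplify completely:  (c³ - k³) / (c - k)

c² + c*k + k²

Apply the difference-of-cubes factorisation and cancel (c - k).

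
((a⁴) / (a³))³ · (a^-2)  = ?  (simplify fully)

a

Inside the bracket: a¹
Raise to the power 3: a³
Multiply by (a^-2): add exponents.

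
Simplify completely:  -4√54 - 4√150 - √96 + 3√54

4√54 = 12*√6; 4√150 = 20*√6; √96 = 4*√6; 3√54 = 9*√6
Combine: (-12 - 20 - 4 + 9)·√6 = -27*√6

-27*√6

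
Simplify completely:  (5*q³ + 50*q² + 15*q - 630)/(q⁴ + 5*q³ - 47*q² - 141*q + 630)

5/(q - 5)

Factor: 5*q³ + 50*q² + 15*q - 630 = 5·(q - 3)·(q + 7)·(q + 6);  q⁴ + 5*q³ - 47*q² - 141*q + 630 = (q - 3)·(q + 7)·(q + 6)·(q - 5)
Cancel the common factors (q + 6), (q - 3), (q + 7).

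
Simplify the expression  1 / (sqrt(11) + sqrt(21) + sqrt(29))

Group as (sqrt(21) + sqrt(29)) + sqrt(11); multiply by (sqrt(21) + sqrt(29)) - sqrt(11), then rationalise the remaining surd.

(-2*sqrt(6699) + 3*sqrt(29) + 19*sqrt(21) + 39*sqrt(11))/915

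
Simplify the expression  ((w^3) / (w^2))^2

Inside the bracket: w^1
Raise to the power 2: w^2

w^2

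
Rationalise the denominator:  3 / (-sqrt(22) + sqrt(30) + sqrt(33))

Group as (sqrt(30) + sqrt(33)) - sqrt(22); multiply by (sqrt(30) + sqrt(33)) + sqrt(22), then rationalise the remaining surd.

(-123*sqrt(22) + 57*sqrt(33) + 75*sqrt(30) + 396*sqrt(5))/2279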